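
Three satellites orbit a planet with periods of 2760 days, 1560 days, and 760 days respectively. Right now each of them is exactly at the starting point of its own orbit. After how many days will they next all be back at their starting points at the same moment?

681720 days

We need the least common multiple of the intervals.
2760 = 2^3 × 3 × 5 × 23
1560 = 2^3 × 3 × 5 × 13
760 = 2^3 × 5 × 19
LCM(2760, 1560, 760) = 2^3 × 3 × 5 × 13 × 19 × 23 = 681720.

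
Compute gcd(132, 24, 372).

12

132 = 2^2 × 3 × 11
24 = 2^3 × 3
372 = 2^2 × 3 × 31
gcd(132, 24, 372) = 2^2 × 3 = 12.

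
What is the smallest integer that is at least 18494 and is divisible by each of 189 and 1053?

The integer must be a common multiple of 189 and 1053, so a multiple of their LCM.
189 = 3^3 × 7
1053 = 3^4 × 13
LCM(189, 1053) = 3^4 × 7 × 13 = 7371.
Smallest multiple of 7371 that is ≥ 18494: ⌈18494/7371⌉ × 7371 = 3 × 7371 = 22113.

22113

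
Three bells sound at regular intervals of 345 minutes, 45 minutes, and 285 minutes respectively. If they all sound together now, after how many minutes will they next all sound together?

19665 minutes

The first simultaneous occurrence is after LCM of the individual periods.
345 = 3 × 5 × 23
45 = 3^2 × 5
285 = 3 × 5 × 19
LCM(345, 45, 285) = 3^2 × 5 × 19 × 23 = 19665.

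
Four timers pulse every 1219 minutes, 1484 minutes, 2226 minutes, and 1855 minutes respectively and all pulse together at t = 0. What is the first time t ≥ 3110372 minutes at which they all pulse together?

3583860 minutes

Joint pulses occur at multiples of LCM(1219, 1484, 2226, 1855).
1219 = 23 × 53
1484 = 2^2 × 7 × 53
2226 = 2 × 3 × 7 × 53
1855 = 5 × 7 × 53
LCM(1219, 1484, 2226, 1855) = 2^2 × 3 × 5 × 7 × 23 × 53 = 511980.
Smallest multiple of 511980 that is ≥ 3110372: ⌈3110372/511980⌉ × 511980 = 7 × 511980 = 3583860.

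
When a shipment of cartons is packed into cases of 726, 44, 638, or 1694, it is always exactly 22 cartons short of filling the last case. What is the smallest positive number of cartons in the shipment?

Being 22 short of a full case of size k means N ≡ −22 (mod k), i.e. N + 22 is a multiple of each size.
726 = 2 × 3 × 11^2
44 = 2^2 × 11
638 = 2 × 11 × 29
1694 = 2 × 7 × 11^2
LCM(726, 44, 638, 1694) = 2^2 × 3 × 7 × 11^2 × 29 = 294756.
Smallest positive N is 294756 − 22 = 294734.

294734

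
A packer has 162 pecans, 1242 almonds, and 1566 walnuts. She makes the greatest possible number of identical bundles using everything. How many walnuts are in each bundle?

29

Number of bundles = gcd(162, 1242, 1566).
162 = 2 × 3^4
1242 = 2 × 3^3 × 23
1566 = 2 × 3^3 × 29
gcd(162, 1242, 1566) = 2 × 3^3 = 54.
walnuts per bundle = 1566 / 54 = 29.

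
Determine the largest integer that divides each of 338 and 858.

338 = 2 × 13^2
858 = 2 × 3 × 11 × 13
gcd(338, 858) = 2 × 13 = 26.

26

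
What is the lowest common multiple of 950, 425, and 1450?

468350

950 = 2 × 5^2 × 19
425 = 5^2 × 17
1450 = 2 × 5^2 × 29
LCM(950, 425, 1450) = 2 × 5^2 × 17 × 19 × 29 = 468350.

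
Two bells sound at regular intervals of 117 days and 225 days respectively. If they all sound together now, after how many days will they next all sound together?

We need the least common multiple of the intervals.
117 = 3^2 × 13
225 = 3^2 × 5^2
LCM(117, 225) = 3^2 × 5^2 × 13 = 2925.

2925 days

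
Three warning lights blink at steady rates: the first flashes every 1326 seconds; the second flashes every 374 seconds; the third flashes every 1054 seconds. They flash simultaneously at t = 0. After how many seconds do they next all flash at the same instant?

452166 seconds

They coincide at every common multiple of the periods; the first is the LCM.
1326 = 2 × 3 × 13 × 17
374 = 2 × 11 × 17
1054 = 2 × 17 × 31
LCM(1326, 374, 1054) = 2 × 3 × 11 × 13 × 17 × 31 = 452166.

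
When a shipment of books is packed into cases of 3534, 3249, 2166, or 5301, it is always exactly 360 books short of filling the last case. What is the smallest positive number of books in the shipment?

201078

Being 360 short of a full case of size k means N ≡ −360 (mod k), i.e. N + 360 is a multiple of each size.
3534 = 2 × 3 × 19 × 31
3249 = 3^2 × 19^2
2166 = 2 × 3 × 19^2
5301 = 3^2 × 19 × 31
LCM(3534, 3249, 2166, 5301) = 2 × 3^2 × 19^2 × 31 = 201438.
Smallest positive N is 201438 − 360 = 201078.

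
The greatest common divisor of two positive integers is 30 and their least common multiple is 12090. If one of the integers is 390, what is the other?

930

For two integers, gcd × lcm = product, so the other is (30 × 12090) / 390 = 362700 / 390 = 930.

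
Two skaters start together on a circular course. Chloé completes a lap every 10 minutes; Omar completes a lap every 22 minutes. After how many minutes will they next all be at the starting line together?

110 minutes

The first simultaneous occurrence is after LCM of the individual periods.
10 = 2 × 5
22 = 2 × 11
LCM(10, 22) = 2 × 5 × 11 = 110.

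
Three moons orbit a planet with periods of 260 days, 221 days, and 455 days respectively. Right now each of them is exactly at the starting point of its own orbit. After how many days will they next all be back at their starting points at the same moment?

30940 days

The first simultaneous occurrence is after LCM of the individual periods.
260 = 2^2 × 5 × 13
221 = 13 × 17
455 = 5 × 7 × 13
LCM(260, 221, 455) = 2^2 × 5 × 7 × 13 × 17 = 30940.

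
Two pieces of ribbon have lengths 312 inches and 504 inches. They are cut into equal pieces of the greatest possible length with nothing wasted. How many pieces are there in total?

Piece length = gcd(312, 504).
312 = 2^3 × 3 × 13
504 = 2^3 × 3^2 × 7
gcd(312, 504) = 2^3 × 3 = 24.
Total pieces = 312/24 + 504/24 = 13 + 21 = 34.

34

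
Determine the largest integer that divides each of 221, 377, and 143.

221 = 13 × 17
377 = 13 × 29
143 = 11 × 13
gcd(221, 377, 143) = 13.

13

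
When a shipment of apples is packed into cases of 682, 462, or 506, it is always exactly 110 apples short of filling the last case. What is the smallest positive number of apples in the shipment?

329296

Being 110 short of a full case of size k means N ≡ −110 (mod k), i.e. N + 110 is a multiple of each size.
682 = 2 × 11 × 31
462 = 2 × 3 × 7 × 11
506 = 2 × 11 × 23
LCM(682, 462, 506) = 2 × 3 × 7 × 11 × 23 × 31 = 329406.
Smallest positive N is 329406 − 110 = 329296.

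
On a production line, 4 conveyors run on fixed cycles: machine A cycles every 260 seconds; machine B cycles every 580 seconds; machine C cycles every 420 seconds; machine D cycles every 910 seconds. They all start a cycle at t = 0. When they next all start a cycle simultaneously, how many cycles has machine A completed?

The first common completion time is the LCM of the periods.
260 = 2^2 × 5 × 13
580 = 2^2 × 5 × 29
420 = 2^2 × 3 × 5 × 7
910 = 2 × 5 × 7 × 13
LCM(260, 580, 420, 910) = 2^2 × 3 × 5 × 7 × 13 × 29 = 158340.
Cycles for period 260: 158340 / 260 = 609.

609 cycles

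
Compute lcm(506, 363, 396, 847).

506 = 2 × 11 × 23
363 = 3 × 11^2
396 = 2^2 × 3^2 × 11
847 = 7 × 11^2
LCM(506, 363, 396, 847) = 2^2 × 3^2 × 7 × 11^2 × 23 = 701316.

701316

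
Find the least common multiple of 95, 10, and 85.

95 = 5 × 19
10 = 2 × 5
85 = 5 × 17
LCM(95, 10, 85) = 2 × 5 × 17 × 19 = 3230.

3230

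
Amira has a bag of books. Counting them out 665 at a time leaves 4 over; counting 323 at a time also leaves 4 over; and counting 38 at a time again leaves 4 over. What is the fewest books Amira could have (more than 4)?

22614

N − 4 must be a common multiple of 665, 323, and 38.
665 = 5 × 7 × 19
323 = 17 × 19
38 = 2 × 19
LCM(665, 323, 38) = 2 × 5 × 7 × 17 × 19 = 22610.
Smallest N > 4 is LCM + 4 = 22610 + 4 = 22614.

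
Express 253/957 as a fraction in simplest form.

23/87

253 = 11 × 23
957 = 3 × 11 × 29
gcd(253, 957) = 11.
Divide numerator and denominator by 11: 253/957 = 23/87.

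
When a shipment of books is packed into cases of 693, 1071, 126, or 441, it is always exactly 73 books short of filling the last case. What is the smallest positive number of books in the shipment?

Being 73 short of a full case of size k means N ≡ −73 (mod k), i.e. N + 73 is a multiple of each size.
693 = 3^2 × 7 × 11
1071 = 3^2 × 7 × 17
126 = 2 × 3^2 × 7
441 = 3^2 × 7^2
LCM(693, 1071, 126, 441) = 2 × 3^2 × 7^2 × 11 × 17 = 164934.
Smallest positive N is 164934 − 73 = 164861.

164861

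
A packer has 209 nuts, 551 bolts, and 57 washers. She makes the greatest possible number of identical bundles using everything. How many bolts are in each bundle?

Number of bundles = gcd(209, 551, 57).
209 = 11 × 19
551 = 19 × 29
57 = 3 × 19
gcd(209, 551, 57) = 19.
bolts per bundle = 551 / 19 = 29.

29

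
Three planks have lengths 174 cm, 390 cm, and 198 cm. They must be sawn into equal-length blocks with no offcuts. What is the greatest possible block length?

6 cm

This is the greatest common divisor of 174, 390, and 198.
174 = 2 × 3 × 29
390 = 2 × 3 × 5 × 13
198 = 2 × 3^2 × 11
gcd(174, 390, 198) = 2 × 3 = 6.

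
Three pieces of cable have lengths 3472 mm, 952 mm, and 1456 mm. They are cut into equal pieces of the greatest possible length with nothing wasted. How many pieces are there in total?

105

Piece length = gcd(3472, 952, 1456).
3472 = 2^4 × 7 × 31
952 = 2^3 × 7 × 17
1456 = 2^4 × 7 × 13
gcd(3472, 952, 1456) = 2^3 × 7 = 56.
Total pieces = 3472/56 + 952/56 + 1456/56 = 62 + 17 + 26 = 105.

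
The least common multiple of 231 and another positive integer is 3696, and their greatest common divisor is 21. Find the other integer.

336

gcd × lcm = product of the two integers, so the other integer is (21 × 3696) / 231 = 336.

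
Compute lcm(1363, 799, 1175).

579275

1363 = 29 × 47
799 = 17 × 47
1175 = 5^2 × 47
LCM(1363, 799, 1175) = 5^2 × 17 × 29 × 47 = 579275.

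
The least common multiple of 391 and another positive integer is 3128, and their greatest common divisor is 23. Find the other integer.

gcd × lcm = product of the two integers, so the other integer is (23 × 3128) / 391 = 184.

184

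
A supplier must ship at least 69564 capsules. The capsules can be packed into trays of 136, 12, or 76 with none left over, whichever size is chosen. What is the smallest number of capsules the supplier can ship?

69768

The number of capsules must be a common multiple of 136, 12, and 76, so a multiple of their LCM.
136 = 2^3 × 17
12 = 2^2 × 3
76 = 2^2 × 19
LCM(136, 12, 76) = 2^3 × 3 × 17 × 19 = 7752.
Smallest multiple of 7752 that is ≥ 69564: ⌈69564/7752⌉ × 7752 = 9 × 7752 = 69768.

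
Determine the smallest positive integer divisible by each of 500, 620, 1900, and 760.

500 = 2^2 × 5^3
620 = 2^2 × 5 × 31
1900 = 2^2 × 5^2 × 19
760 = 2^3 × 5 × 19
LCM(500, 620, 1900, 760) = 2^3 × 5^3 × 19 × 31 = 589000.

589000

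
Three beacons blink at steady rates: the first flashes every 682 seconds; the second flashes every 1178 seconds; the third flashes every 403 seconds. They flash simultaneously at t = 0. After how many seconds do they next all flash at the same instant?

They coincide at every common multiple of the periods; the first is the LCM.
682 = 2 × 11 × 31
1178 = 2 × 19 × 31
403 = 13 × 31
LCM(682, 1178, 403) = 2 × 11 × 13 × 19 × 31 = 168454.

168454 seconds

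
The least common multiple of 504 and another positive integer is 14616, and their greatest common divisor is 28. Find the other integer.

812

gcd × lcm = product of the two integers, so the other integer is (28 × 14616) / 504 = 812.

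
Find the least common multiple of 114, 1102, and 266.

23142

114 = 2 × 3 × 19
1102 = 2 × 19 × 29
266 = 2 × 7 × 19
LCM(114, 1102, 266) = 2 × 3 × 7 × 19 × 29 = 23142.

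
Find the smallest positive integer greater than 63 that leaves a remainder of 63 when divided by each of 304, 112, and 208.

27727

N − 63 must be a common multiple of 304, 112, and 208.
304 = 2^4 × 19
112 = 2^4 × 7
208 = 2^4 × 13
LCM(304, 112, 208) = 2^4 × 7 × 13 × 19 = 27664.
Smallest N > 63 is LCM + 63 = 27664 + 63 = 27727.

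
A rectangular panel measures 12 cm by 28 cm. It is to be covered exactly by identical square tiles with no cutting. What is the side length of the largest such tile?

The tile side must divide both 12 and 28, so the largest is their gcd.
12 = 2^2 × 3
28 = 2^2 × 7
gcd(12, 28) = 2^2 = 4.

4 cm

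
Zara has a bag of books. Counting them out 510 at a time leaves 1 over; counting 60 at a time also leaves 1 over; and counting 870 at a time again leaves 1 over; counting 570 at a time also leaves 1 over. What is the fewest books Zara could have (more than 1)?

562021

N − 1 must be a common multiple of 510, 60, 870, and 570.
510 = 2 × 3 × 5 × 17
60 = 2^2 × 3 × 5
870 = 2 × 3 × 5 × 29
570 = 2 × 3 × 5 × 19
LCM(510, 60, 870, 570) = 2^2 × 3 × 5 × 17 × 19 × 29 = 562020.
Smallest N > 1 is LCM + 1 = 562020 + 1 = 562021.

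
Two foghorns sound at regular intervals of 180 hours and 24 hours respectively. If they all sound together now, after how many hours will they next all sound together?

We need the least common multiple of the intervals.
180 = 2^2 × 3^2 × 5
24 = 2^3 × 3
LCM(180, 24) = 2^3 × 3^2 × 5 = 360.

360 hours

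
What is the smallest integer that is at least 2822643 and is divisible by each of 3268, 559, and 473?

3271268

The integer must be a common multiple of 3268, 559, and 473, so a multiple of their LCM.
3268 = 2^2 × 19 × 43
559 = 13 × 43
473 = 11 × 43
LCM(3268, 559, 473) = 2^2 × 11 × 13 × 19 × 43 = 467324.
Smallest multiple of 467324 that is ≥ 2822643: ⌈2822643/467324⌉ × 467324 = 7 × 467324 = 3271268.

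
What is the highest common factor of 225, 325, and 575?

25

225 = 3^2 × 5^2
325 = 5^2 × 13
575 = 5^2 × 23
gcd(225, 325, 575) = 5^2 = 25.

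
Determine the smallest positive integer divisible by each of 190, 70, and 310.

190 = 2 × 5 × 19
70 = 2 × 5 × 7
310 = 2 × 5 × 31
LCM(190, 70, 310) = 2 × 5 × 7 × 19 × 31 = 41230.

41230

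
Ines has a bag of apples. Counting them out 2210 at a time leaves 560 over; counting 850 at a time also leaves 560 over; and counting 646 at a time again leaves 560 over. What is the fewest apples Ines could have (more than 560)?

210510

N − 560 must be a common multiple of 2210, 850, and 646.
2210 = 2 × 5 × 13 × 17
850 = 2 × 5^2 × 17
646 = 2 × 17 × 19
LCM(2210, 850, 646) = 2 × 5^2 × 13 × 17 × 19 = 209950.
Smallest N > 560 is LCM + 560 = 209950 + 560 = 210510.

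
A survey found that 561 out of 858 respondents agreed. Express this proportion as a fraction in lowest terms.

561 = 3 × 11 × 17
858 = 2 × 3 × 11 × 13
gcd(561, 858) = 3 × 11 = 33.
Divide numerator and denominator by 33: 561/858 = 17/26.

17/26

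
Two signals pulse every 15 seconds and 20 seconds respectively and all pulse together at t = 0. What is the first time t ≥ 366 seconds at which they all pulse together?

420 seconds

Joint pulses occur at multiples of LCM(15, 20).
15 = 3 × 5
20 = 2^2 × 5
LCM(15, 20) = 2^2 × 3 × 5 = 60.
Smallest multiple of 60 that is ≥ 366: ⌈366/60⌉ × 60 = 7 × 60 = 420.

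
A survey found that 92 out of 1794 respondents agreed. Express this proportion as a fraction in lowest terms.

2/39

92 = 2^2 × 23
1794 = 2 × 3 × 13 × 23
gcd(92, 1794) = 2 × 23 = 46.
Divide numerator and denominator by 46: 92/1794 = 2/39.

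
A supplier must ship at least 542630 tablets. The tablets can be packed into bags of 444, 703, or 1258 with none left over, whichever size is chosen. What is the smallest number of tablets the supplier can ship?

573648

The number of tablets must be a common multiple of 444, 703, and 1258, so a multiple of their LCM.
444 = 2^2 × 3 × 37
703 = 19 × 37
1258 = 2 × 17 × 37
LCM(444, 703, 1258) = 2^2 × 3 × 17 × 19 × 37 = 143412.
Smallest multiple of 143412 that is ≥ 542630: ⌈542630/143412⌉ × 143412 = 4 × 143412 = 573648.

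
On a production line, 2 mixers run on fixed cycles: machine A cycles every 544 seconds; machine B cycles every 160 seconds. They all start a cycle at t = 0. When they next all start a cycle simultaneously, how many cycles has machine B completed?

17 cycles

They are all back at their starting positions together after one LCM of the periods.
544 = 2^5 × 17
160 = 2^5 × 5
LCM(544, 160) = 2^5 × 5 × 17 = 2720.
Cycles for period 160: 2720 / 160 = 17.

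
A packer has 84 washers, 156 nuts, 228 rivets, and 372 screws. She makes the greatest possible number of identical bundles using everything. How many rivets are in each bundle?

Number of bundles = gcd(84, 156, 228, 372).
84 = 2^2 × 3 × 7
156 = 2^2 × 3 × 13
228 = 2^2 × 3 × 19
372 = 2^2 × 3 × 31
gcd(84, 156, 228, 372) = 2^2 × 3 = 12.
rivets per bundle = 228 / 12 = 19.

19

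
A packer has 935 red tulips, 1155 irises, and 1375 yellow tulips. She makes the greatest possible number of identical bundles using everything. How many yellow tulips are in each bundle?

Number of bundles = gcd(935, 1155, 1375).
935 = 5 × 11 × 17
1155 = 3 × 5 × 7 × 11
1375 = 5^3 × 11
gcd(935, 1155, 1375) = 5 × 11 = 55.
yellow tulips per bundle = 1375 / 55 = 25.

25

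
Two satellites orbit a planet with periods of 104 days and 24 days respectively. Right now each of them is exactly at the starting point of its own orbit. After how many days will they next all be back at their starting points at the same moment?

312 days

The first simultaneous occurrence is after LCM of the individual periods.
104 = 2^3 × 13
24 = 2^3 × 3
LCM(104, 24) = 2^3 × 3 × 13 = 312.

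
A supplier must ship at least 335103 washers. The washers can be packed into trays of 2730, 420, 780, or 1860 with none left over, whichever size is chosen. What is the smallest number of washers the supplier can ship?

The number of washers must be a common multiple of 2730, 420, 780, and 1860, so a multiple of their LCM.
2730 = 2 × 3 × 5 × 7 × 13
420 = 2^2 × 3 × 5 × 7
780 = 2^2 × 3 × 5 × 13
1860 = 2^2 × 3 × 5 × 31
LCM(2730, 420, 780, 1860) = 2^2 × 3 × 5 × 7 × 13 × 31 = 169260.
Smallest multiple of 169260 that is ≥ 335103: ⌈335103/169260⌉ × 169260 = 2 × 169260 = 338520.

338520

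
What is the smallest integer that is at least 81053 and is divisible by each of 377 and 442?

89726

The integer must be a common multiple of 377 and 442, so a multiple of their LCM.
377 = 13 × 29
442 = 2 × 13 × 17
LCM(377, 442) = 2 × 13 × 17 × 29 = 12818.
Smallest multiple of 12818 that is ≥ 81053: ⌈81053/12818⌉ × 12818 = 7 × 12818 = 89726.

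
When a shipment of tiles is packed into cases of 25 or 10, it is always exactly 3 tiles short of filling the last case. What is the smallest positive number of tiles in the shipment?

Being 3 short of a full case of size k means N ≡ −3 (mod k), i.e. N + 3 is a multiple of each size.
25 = 5^2
10 = 2 × 5
LCM(25, 10) = 2 × 5^2 = 50.
Smallest positive N is 50 − 3 = 47.

47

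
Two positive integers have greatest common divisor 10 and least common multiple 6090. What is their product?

60900

For any two positive integers, gcd × lcm = product = 10 × 6090 = 60900.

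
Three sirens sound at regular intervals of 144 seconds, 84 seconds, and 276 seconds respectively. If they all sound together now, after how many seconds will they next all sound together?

23184 seconds

We need the least common multiple of the intervals.
144 = 2^4 × 3^2
84 = 2^2 × 3 × 7
276 = 2^2 × 3 × 23
LCM(144, 84, 276) = 2^4 × 3^2 × 7 × 23 = 23184.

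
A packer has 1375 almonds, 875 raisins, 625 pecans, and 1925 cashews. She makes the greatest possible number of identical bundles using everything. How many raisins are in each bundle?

35

Number of bundles = gcd(1375, 875, 625, 1925).
1375 = 5^3 × 11
875 = 5^3 × 7
625 = 5^4
1925 = 5^2 × 7 × 11
gcd(1375, 875, 625, 1925) = 5^2 = 25.
raisins per bundle = 875 / 25 = 35.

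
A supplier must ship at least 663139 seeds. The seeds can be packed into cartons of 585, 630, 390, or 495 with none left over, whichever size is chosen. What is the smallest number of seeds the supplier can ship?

720720

The number of seeds must be a common multiple of 585, 630, 390, and 495, so a multiple of their LCM.
585 = 3^2 × 5 × 13
630 = 2 × 3^2 × 5 × 7
390 = 2 × 3 × 5 × 13
495 = 3^2 × 5 × 11
LCM(585, 630, 390, 495) = 2 × 3^2 × 5 × 7 × 11 × 13 = 90090.
Smallest multiple of 90090 that is ≥ 663139: ⌈663139/90090⌉ × 90090 = 8 × 90090 = 720720.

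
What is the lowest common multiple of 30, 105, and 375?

5250

30 = 2 × 3 × 5
105 = 3 × 5 × 7
375 = 3 × 5^3
LCM(30, 105, 375) = 2 × 3 × 5^3 × 7 = 5250.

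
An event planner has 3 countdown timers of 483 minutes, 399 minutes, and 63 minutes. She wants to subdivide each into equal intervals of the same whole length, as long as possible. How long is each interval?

The interval must divide each timer length; the longest such is the gcd.
483 = 3 × 7 × 23
399 = 3 × 7 × 19
63 = 3^2 × 7
gcd(483, 399, 63) = 3 × 7 = 21.

21 minutes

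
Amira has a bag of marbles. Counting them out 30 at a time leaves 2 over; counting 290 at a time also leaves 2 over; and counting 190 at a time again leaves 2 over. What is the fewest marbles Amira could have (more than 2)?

16532

N − 2 must be a common multiple of 30, 290, and 190.
30 = 2 × 3 × 5
290 = 2 × 5 × 29
190 = 2 × 5 × 19
LCM(30, 290, 190) = 2 × 3 × 5 × 19 × 29 = 16530.
Smallest N > 2 is LCM + 2 = 16530 + 2 = 16532.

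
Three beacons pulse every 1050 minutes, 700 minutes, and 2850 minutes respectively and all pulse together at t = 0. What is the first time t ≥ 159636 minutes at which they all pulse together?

199500 minutes

Joint pulses occur at multiples of LCM(1050, 700, 2850).
1050 = 2 × 3 × 5^2 × 7
700 = 2^2 × 5^2 × 7
2850 = 2 × 3 × 5^2 × 19
LCM(1050, 700, 2850) = 2^2 × 3 × 5^2 × 7 × 19 = 39900.
Smallest multiple of 39900 that is ≥ 159636: ⌈159636/39900⌉ × 39900 = 5 × 39900 = 199500.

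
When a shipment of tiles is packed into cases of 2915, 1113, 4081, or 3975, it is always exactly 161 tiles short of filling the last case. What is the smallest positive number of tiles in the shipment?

Being 161 short of a full case of size k means N ≡ −161 (mod k), i.e. N + 161 is a multiple of each size.
2915 = 5 × 11 × 53
1113 = 3 × 7 × 53
4081 = 7 × 11 × 53
3975 = 3 × 5^2 × 53
LCM(2915, 1113, 4081, 3975) = 3 × 5^2 × 7 × 11 × 53 = 306075.
Smallest positive N is 306075 − 161 = 305914.

305914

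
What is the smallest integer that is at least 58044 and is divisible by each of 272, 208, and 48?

63648

The integer must be a common multiple of 272, 208, and 48, so a multiple of their LCM.
272 = 2^4 × 17
208 = 2^4 × 13
48 = 2^4 × 3
LCM(272, 208, 48) = 2^4 × 3 × 13 × 17 = 10608.
Smallest multiple of 10608 that is ≥ 58044: ⌈58044/10608⌉ × 10608 = 6 × 10608 = 63648.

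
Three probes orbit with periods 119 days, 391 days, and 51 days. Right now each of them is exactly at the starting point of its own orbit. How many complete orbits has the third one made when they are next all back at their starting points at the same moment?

161 orbits

All finish a whole number of cycles simultaneously at t = LCM of the periods.
119 = 7 × 17
391 = 17 × 23
51 = 3 × 17
LCM(119, 391, 51) = 3 × 7 × 17 × 23 = 8211.
Orbits for period 51: 8211 / 51 = 161.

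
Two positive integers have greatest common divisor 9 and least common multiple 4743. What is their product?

For any two positive integers, gcd × lcm = product = 9 × 4743 = 42687.

42687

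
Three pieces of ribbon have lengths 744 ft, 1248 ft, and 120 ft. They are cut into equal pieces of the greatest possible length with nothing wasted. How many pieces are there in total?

88

Piece length = gcd(744, 1248, 120).
744 = 2^3 × 3 × 31
1248 = 2^5 × 3 × 13
120 = 2^3 × 3 × 5
gcd(744, 1248, 120) = 2^3 × 3 = 24.
Total pieces = 744/24 + 1248/24 + 120/24 = 31 + 52 + 5 = 88.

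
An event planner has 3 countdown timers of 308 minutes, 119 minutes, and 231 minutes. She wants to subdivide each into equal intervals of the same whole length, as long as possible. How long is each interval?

The interval must divide each timer length; the longest such is the gcd.
308 = 2^2 × 7 × 11
119 = 7 × 17
231 = 3 × 7 × 11
gcd(308, 119, 231) = 7.

7 minutes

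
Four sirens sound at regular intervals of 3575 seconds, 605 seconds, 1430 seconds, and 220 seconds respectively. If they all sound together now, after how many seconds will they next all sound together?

The first simultaneous occurrence is after LCM of the individual periods.
3575 = 5^2 × 11 × 13
605 = 5 × 11^2
1430 = 2 × 5 × 11 × 13
220 = 2^2 × 5 × 11
LCM(3575, 605, 1430, 220) = 2^2 × 5^2 × 11^2 × 13 = 157300.

157300 seconds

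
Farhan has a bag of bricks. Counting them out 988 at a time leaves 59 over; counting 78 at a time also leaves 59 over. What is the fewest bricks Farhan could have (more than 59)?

3023

N − 59 must be a common multiple of 988 and 78.
988 = 2^2 × 13 × 19
78 = 2 × 3 × 13
LCM(988, 78) = 2^2 × 3 × 13 × 19 = 2964.
Smallest N > 59 is LCM + 59 = 2964 + 59 = 3023.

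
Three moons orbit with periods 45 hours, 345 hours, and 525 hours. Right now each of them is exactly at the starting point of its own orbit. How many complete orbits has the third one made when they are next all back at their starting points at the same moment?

69 orbits

The first common completion time is the LCM of the periods.
45 = 3^2 × 5
345 = 3 × 5 × 23
525 = 3 × 5^2 × 7
LCM(45, 345, 525) = 3^2 × 5^2 × 7 × 23 = 36225.
Orbits for period 525: 36225 / 525 = 69.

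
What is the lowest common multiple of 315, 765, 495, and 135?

315 = 3^2 × 5 × 7
765 = 3^2 × 5 × 17
495 = 3^2 × 5 × 11
135 = 3^3 × 5
LCM(315, 765, 495, 135) = 3^3 × 5 × 7 × 11 × 17 = 176715.

176715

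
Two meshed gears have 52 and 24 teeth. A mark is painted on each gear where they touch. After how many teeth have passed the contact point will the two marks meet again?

312 teeth

We need the least common multiple of the intervals.
52 = 2^2 × 13
24 = 2^3 × 3
LCM(52, 24) = 2^3 × 3 × 13 = 312.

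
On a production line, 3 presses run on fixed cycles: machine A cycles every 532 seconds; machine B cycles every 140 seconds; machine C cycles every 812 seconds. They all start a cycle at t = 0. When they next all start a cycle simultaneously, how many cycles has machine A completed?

All finish a whole number of cycles simultaneously at t = LCM of the periods.
532 = 2^2 × 7 × 19
140 = 2^2 × 5 × 7
812 = 2^2 × 7 × 29
LCM(532, 140, 812) = 2^2 × 5 × 7 × 19 × 29 = 77140.
Cycles for period 532: 77140 / 532 = 145.

145 cycles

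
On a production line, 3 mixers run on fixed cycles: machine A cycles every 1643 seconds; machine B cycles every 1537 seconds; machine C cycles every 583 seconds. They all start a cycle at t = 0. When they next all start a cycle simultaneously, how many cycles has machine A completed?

All finish a whole number of cycles simultaneously at t = LCM of the periods.
1643 = 31 × 53
1537 = 29 × 53
583 = 11 × 53
LCM(1643, 1537, 583) = 11 × 29 × 31 × 53 = 524117.
Cycles for period 1643: 524117 / 1643 = 319.

319 cycles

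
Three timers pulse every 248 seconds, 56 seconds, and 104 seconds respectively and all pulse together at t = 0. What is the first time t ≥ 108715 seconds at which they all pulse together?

112840 seconds

Joint pulses occur at multiples of LCM(248, 56, 104).
248 = 2^3 × 31
56 = 2^3 × 7
104 = 2^3 × 13
LCM(248, 56, 104) = 2^3 × 7 × 13 × 31 = 22568.
Smallest multiple of 22568 that is ≥ 108715: ⌈108715/22568⌉ × 22568 = 5 × 22568 = 112840.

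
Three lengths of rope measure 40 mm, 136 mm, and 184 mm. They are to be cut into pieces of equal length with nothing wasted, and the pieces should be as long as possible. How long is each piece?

8 mm

The greatest length dividing all of 40, 136, and 184 is their gcd.
40 = 2^3 × 5
136 = 2^3 × 17
184 = 2^3 × 23
gcd(40, 136, 184) = 2^3 = 8.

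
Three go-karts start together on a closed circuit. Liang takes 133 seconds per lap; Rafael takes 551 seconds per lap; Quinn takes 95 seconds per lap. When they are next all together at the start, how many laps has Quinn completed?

All finish a whole number of cycles simultaneously at t = LCM of the periods.
133 = 7 × 19
551 = 19 × 29
95 = 5 × 19
LCM(133, 551, 95) = 5 × 7 × 19 × 29 = 19285.
Laps for period 95: 19285 / 95 = 203.

203 laps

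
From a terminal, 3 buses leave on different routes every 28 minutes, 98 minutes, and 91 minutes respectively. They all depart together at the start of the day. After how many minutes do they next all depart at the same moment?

The first simultaneous occurrence is after LCM of the individual periods.
28 = 2^2 × 7
98 = 2 × 7^2
91 = 7 × 13
LCM(28, 98, 91) = 2^2 × 7^2 × 13 = 2548.

2548 minutes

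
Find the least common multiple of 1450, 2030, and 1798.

314650

1450 = 2 × 5^2 × 29
2030 = 2 × 5 × 7 × 29
1798 = 2 × 29 × 31
LCM(1450, 2030, 1798) = 2 × 5^2 × 7 × 29 × 31 = 314650.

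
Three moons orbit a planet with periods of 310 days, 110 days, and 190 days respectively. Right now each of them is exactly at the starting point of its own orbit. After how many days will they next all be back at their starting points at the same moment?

They coincide at every common multiple of the periods; the first is the LCM.
310 = 2 × 5 × 31
110 = 2 × 5 × 11
190 = 2 × 5 × 19
LCM(310, 110, 190) = 2 × 5 × 11 × 19 × 31 = 64790.

64790 days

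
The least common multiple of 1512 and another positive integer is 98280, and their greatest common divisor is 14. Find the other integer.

gcd × lcm = product of the two integers, so the other integer is (14 × 98280) / 1512 = 910.

910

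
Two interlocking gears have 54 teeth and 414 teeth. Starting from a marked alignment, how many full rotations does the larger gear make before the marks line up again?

All finish a whole number of cycles simultaneously at t = LCM of the periods.
54 = 2 × 3^3
414 = 2 × 3^2 × 23
LCM(54, 414) = 2 × 3^3 × 23 = 1242.
Rotations for period 414: 1242 / 414 = 3.

3 rotations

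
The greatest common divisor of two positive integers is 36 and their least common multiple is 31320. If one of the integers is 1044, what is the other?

For two integers, gcd × lcm = product, so the other is (36 × 31320) / 1044 = 1127520 / 1044 = 1080.

1080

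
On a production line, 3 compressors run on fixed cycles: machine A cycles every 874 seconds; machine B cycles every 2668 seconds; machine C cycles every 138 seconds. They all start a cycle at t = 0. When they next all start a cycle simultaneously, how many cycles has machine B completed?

57 cycles

The first common completion time is the LCM of the periods.
874 = 2 × 19 × 23
2668 = 2^2 × 23 × 29
138 = 2 × 3 × 23
LCM(874, 2668, 138) = 2^2 × 3 × 19 × 23 × 29 = 152076.
Cycles for period 2668: 152076 / 2668 = 57.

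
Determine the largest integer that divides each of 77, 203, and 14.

7

77 = 7 × 11
203 = 7 × 29
14 = 2 × 7
gcd(77, 203, 14) = 7.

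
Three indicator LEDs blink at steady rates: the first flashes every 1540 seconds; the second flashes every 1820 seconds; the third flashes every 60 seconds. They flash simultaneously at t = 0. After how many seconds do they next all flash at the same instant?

60060 seconds

We need the least common multiple of the intervals.
1540 = 2^2 × 5 × 7 × 11
1820 = 2^2 × 5 × 7 × 13
60 = 2^2 × 3 × 5
LCM(1540, 1820, 60) = 2^2 × 3 × 5 × 7 × 11 × 13 = 60060.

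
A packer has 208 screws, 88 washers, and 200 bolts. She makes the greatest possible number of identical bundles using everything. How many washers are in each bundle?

11

Number of bundles = gcd(208, 88, 200).
208 = 2^4 × 13
88 = 2^3 × 11
200 = 2^3 × 5^2
gcd(208, 88, 200) = 2^3 = 8.
washers per bundle = 88 / 8 = 11.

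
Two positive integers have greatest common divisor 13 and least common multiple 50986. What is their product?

For any two positive integers, gcd × lcm = product = 13 × 50986 = 662818.

662818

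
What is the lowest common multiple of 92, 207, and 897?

10764

92 = 2^2 × 23
207 = 3^2 × 23
897 = 3 × 13 × 23
LCM(92, 207, 897) = 2^2 × 3^2 × 13 × 23 = 10764.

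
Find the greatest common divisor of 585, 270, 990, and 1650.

585 = 3^2 × 5 × 13
270 = 2 × 3^3 × 5
990 = 2 × 3^2 × 5 × 11
1650 = 2 × 3 × 5^2 × 11
gcd(585, 270, 990, 1650) = 3 × 5 = 15.

15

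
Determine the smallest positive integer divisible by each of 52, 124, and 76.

30628

52 = 2^2 × 13
124 = 2^2 × 31
76 = 2^2 × 19
LCM(52, 124, 76) = 2^2 × 13 × 19 × 31 = 30628.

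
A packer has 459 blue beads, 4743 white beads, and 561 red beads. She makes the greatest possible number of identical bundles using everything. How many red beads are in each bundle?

Number of bundles = gcd(459, 4743, 561).
459 = 3^3 × 17
4743 = 3^2 × 17 × 31
561 = 3 × 11 × 17
gcd(459, 4743, 561) = 3 × 17 = 51.
red beads per bundle = 561 / 51 = 11.

11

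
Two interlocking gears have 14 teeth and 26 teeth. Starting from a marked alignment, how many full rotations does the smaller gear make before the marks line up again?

They are all back at their starting positions together after one LCM of the periods.
14 = 2 × 7
26 = 2 × 13
LCM(14, 26) = 2 × 7 × 13 = 182.
Rotations for period 14: 182 / 14 = 13.

13 rotations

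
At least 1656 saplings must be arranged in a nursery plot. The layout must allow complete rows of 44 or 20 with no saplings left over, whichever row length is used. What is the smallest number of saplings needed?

1760

The number of saplings must be a common multiple of 44 and 20, so a multiple of their LCM.
44 = 2^2 × 11
20 = 2^2 × 5
LCM(44, 20) = 2^2 × 5 × 11 = 220.
Smallest multiple of 220 that is ≥ 1656: ⌈1656/220⌉ × 220 = 8 × 220 = 1760.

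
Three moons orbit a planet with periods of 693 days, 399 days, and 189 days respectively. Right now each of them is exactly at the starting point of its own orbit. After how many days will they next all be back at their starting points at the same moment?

The first simultaneous occurrence is after LCM of the individual periods.
693 = 3^2 × 7 × 11
399 = 3 × 7 × 19
189 = 3^3 × 7
LCM(693, 399, 189) = 3^3 × 7 × 11 × 19 = 39501.

39501 days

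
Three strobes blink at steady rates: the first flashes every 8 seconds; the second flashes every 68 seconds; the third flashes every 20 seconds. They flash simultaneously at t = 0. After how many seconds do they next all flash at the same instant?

The first simultaneous occurrence is after LCM of the individual periods.
8 = 2^3
68 = 2^2 × 17
20 = 2^2 × 5
LCM(8, 68, 20) = 2^3 × 5 × 17 = 680.

680 seconds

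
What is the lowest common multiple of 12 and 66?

132

12 = 2^2 × 3
66 = 2 × 3 × 11
LCM(12, 66) = 2^2 × 3 × 11 = 132.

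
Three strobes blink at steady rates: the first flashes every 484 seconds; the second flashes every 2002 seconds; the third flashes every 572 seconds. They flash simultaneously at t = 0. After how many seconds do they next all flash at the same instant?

We need the least common multiple of the intervals.
484 = 2^2 × 11^2
2002 = 2 × 7 × 11 × 13
572 = 2^2 × 11 × 13
LCM(484, 2002, 572) = 2^2 × 7 × 11^2 × 13 = 44044.

44044 seconds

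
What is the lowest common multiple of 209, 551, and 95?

30305

209 = 11 × 19
551 = 19 × 29
95 = 5 × 19
LCM(209, 551, 95) = 5 × 11 × 19 × 29 = 30305.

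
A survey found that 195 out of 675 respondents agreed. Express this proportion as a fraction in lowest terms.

13/45

195 = 3 × 5 × 13
675 = 3^3 × 5^2
gcd(195, 675) = 3 × 5 = 15.
Divide numerator and denominator by 15: 195/675 = 13/45.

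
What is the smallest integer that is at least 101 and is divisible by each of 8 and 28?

The integer must be a common multiple of 8 and 28, so a multiple of their LCM.
8 = 2^3
28 = 2^2 × 7
LCM(8, 28) = 2^3 × 7 = 56.
Smallest multiple of 56 that is ≥ 101: ⌈101/56⌉ × 56 = 2 × 56 = 112.

112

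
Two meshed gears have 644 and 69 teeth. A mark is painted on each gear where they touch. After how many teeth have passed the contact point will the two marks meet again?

The first simultaneous occurrence is after LCM of the individual periods.
644 = 2^2 × 7 × 23
69 = 3 × 23
LCM(644, 69) = 2^2 × 3 × 7 × 23 = 1932.

1932 teeth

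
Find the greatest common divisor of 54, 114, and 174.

54 = 2 × 3^3
114 = 2 × 3 × 19
174 = 2 × 3 × 29
gcd(54, 114, 174) = 2 × 3 = 6.

6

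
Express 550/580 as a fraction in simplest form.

55/58

550 = 2 × 5^2 × 11
580 = 2^2 × 5 × 29
gcd(550, 580) = 2 × 5 = 10.
Divide numerator and denominator by 10: 550/580 = 55/58.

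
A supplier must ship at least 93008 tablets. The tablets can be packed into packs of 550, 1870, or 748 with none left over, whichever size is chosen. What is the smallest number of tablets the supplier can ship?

93500

The number of tablets must be a common multiple of 550, 1870, and 748, so a multiple of their LCM.
550 = 2 × 5^2 × 11
1870 = 2 × 5 × 11 × 17
748 = 2^2 × 11 × 17
LCM(550, 1870, 748) = 2^2 × 5^2 × 11 × 17 = 18700.
Smallest multiple of 18700 that is ≥ 93008: ⌈93008/18700⌉ × 18700 = 5 × 18700 = 93500.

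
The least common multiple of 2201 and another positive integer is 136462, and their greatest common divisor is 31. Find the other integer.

1922

gcd × lcm = product of the two integers, so the other integer is (31 × 136462) / 2201 = 1922.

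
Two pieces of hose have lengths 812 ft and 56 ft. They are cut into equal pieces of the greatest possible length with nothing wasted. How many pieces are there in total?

31

Piece length = gcd(812, 56).
812 = 2^2 × 7 × 29
56 = 2^3 × 7
gcd(812, 56) = 2^2 × 7 = 28.
Total pieces = 812/28 + 56/28 = 29 + 2 = 31.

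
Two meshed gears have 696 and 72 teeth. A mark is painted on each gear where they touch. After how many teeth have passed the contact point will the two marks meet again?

They coincide at every common multiple of the periods; the first is the LCM.
696 = 2^3 × 3 × 29
72 = 2^3 × 3^2
LCM(696, 72) = 2^3 × 3^2 × 29 = 2088.

2088 teeth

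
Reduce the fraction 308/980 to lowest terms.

11/35

308 = 2^2 × 7 × 11
980 = 2^2 × 5 × 7^2
gcd(308, 980) = 2^2 × 7 = 28.
Divide numerator and denominator by 28: 308/980 = 11/35.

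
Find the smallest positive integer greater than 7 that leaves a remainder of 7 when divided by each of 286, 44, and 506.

N − 7 must be a common multiple of 286, 44, and 506.
286 = 2 × 11 × 13
44 = 2^2 × 11
506 = 2 × 11 × 23
LCM(286, 44, 506) = 2^2 × 11 × 13 × 23 = 13156.
Smallest N > 7 is LCM + 7 = 13156 + 7 = 13163.

13163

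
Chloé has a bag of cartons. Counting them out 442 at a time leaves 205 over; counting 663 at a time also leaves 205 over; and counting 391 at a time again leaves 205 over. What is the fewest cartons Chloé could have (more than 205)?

N − 205 must be a common multiple of 442, 663, and 391.
442 = 2 × 13 × 17
663 = 3 × 13 × 17
391 = 17 × 23
LCM(442, 663, 391) = 2 × 3 × 13 × 17 × 23 = 30498.
Smallest N > 205 is LCM + 205 = 30498 + 205 = 30703.

30703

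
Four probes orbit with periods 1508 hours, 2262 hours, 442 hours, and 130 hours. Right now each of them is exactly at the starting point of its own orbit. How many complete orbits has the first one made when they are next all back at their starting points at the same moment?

255 orbits

They are all back at their starting positions together after one LCM of the periods.
1508 = 2^2 × 13 × 29
2262 = 2 × 3 × 13 × 29
442 = 2 × 13 × 17
130 = 2 × 5 × 13
LCM(1508, 2262, 442, 130) = 2^2 × 3 × 5 × 13 × 17 × 29 = 384540.
Orbits for period 1508: 384540 / 1508 = 255.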